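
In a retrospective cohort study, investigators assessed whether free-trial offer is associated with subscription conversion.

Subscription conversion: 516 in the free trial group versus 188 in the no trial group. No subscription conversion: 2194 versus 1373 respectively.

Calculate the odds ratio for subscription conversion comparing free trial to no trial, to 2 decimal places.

1.72

From the description: a = 516, b = 2194, c = 188, d = 1373.
OR = (a·d)/(b·c) = (516 × 1373) / (2194 × 188) = 708468 / 412472 = 1.71761
The odds of subscription conversion are about 1.72 times as high in the free trial group.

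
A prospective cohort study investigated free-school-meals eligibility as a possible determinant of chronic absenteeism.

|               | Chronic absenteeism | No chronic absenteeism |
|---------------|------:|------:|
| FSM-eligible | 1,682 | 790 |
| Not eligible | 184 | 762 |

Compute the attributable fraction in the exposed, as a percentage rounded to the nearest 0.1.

Cells: a = 1682, b = 790, c = 184, d = 762.
Risk in exposed = 1682/2472 = 0.68042; risk in unexposed = 184/946 = 0.19450.
RR = 0.68042/0.19450 = 3.49825
AR% = (RR − 1)/RR × 100 = (3.49825 − 1)/3.49825 × 100 = 71.4143%

71.4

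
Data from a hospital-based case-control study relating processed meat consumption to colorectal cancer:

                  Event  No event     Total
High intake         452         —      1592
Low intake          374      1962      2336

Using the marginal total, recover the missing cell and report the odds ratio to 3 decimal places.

2.080

The missing cell is in the exposed row: 1592 − 452 = 1140.
So a = 452, b = 1140, c = 374, d = 1962.
OR = (a·d)/(b·c) = (452 × 1962) / (1140 × 374) = 886824 / 426360 = 2.07999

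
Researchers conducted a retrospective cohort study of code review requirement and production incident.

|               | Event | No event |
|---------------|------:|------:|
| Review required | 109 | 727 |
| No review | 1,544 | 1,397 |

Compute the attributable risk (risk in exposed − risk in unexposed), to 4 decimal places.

Cells: a = 109, b = 727, c = 1544, d = 1397.
Risk in exposed = 109/836 = 0.130383; risk in unexposed = 1544/2941 = 0.524991.
Risk difference = 0.130383 − 0.524991 = -0.394609

-0.3946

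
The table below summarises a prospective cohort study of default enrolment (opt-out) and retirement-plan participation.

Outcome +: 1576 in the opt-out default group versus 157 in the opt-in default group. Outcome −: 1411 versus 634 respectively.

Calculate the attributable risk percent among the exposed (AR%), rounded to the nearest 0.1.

From the description: a = 1576, b = 1411, c = 157, d = 634.
Risk in exposed = 1576/2987 = 0.52762; risk in unexposed = 157/791 = 0.19848.
RR = 0.52762/0.19848 = 2.65826
AR% = (RR − 1)/RR × 100 = (2.65826 − 1)/2.65826 × 100 = 62.3814%

62.4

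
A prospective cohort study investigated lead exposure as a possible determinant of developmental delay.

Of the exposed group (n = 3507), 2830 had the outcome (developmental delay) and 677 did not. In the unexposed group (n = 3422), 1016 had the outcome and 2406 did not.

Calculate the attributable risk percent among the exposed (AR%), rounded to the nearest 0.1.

From the description: a = 2830, b = 677, c = 1016, d = 2406.
Risk in exposed = 2830/3507 = 0.80696; risk in unexposed = 1016/3422 = 0.29690.
RR = 0.80696/0.29690 = 2.71792
AR% = (RR − 1)/RR × 100 = (2.71792 − 1)/2.71792 × 100 = 63.2072%

63.2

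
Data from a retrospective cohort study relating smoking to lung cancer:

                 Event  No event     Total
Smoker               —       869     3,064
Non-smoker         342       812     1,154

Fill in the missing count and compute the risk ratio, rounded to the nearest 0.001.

2.417

The missing cell is in the exposed row: 3064 − 869 = 2195.
So a = 2195, b = 869, c = 342, d = 812.
RR = [a/(a+b)] / [c/(c+d)] = (2195/3064) / (342/1154) = 0.71638/0.29636 = 2.41727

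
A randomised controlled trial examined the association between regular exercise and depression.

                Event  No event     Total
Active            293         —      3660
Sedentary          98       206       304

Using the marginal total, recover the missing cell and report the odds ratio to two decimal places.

The missing cell is in the exposed row: 3660 − 293 = 3367.
So a = 293, b = 3367, c = 98, d = 206.
OR = (a·d)/(b·c) = (293 × 206) / (3367 × 98) = 60358 / 329966 = 0.18292

0.18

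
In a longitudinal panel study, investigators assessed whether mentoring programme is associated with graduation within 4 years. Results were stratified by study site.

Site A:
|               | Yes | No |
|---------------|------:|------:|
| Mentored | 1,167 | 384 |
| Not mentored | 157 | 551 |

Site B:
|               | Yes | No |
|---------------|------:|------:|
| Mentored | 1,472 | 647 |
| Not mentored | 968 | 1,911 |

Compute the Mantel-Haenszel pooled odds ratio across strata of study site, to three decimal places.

5.576

OR_MH = Σ(aᵢdᵢ/nᵢ) / Σ(bᵢcᵢ/nᵢ), where nᵢ is the stratum total.
Stratum 1 (Site A): n = 2259; a·d/n = 1167·551/2259 = 284.6467; b·c/n = 384·157/2259 = 26.6879
Stratum 2 (Site B): n = 4998; a·d/n = 1472·1911/4998 = 562.8235; b·c/n = 647·968/4998 = 125.3093
OR_MH = (284.6467 + 562.8235) / (26.6879 + 125.3093) = 847.4703 / 151.9972 = 5.57556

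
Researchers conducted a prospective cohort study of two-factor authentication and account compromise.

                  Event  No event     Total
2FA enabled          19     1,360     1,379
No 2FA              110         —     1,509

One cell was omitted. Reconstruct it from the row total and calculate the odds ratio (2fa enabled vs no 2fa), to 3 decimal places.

0.178

The missing cell is in the unexposed row: 1509 − 110 = 1399.
So a = 19, b = 1360, c = 110, d = 1399.
OR = (a·d)/(b·c) = (19 × 1399) / (1360 × 110) = 26581 / 149600 = 0.17768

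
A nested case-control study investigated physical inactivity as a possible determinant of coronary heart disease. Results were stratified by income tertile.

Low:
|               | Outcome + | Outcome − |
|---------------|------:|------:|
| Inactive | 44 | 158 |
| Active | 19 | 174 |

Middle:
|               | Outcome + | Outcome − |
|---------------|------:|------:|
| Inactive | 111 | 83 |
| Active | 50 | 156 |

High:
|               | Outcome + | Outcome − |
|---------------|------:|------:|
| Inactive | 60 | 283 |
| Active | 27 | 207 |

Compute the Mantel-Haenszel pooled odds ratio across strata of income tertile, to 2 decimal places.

2.70

OR_MH = Σ(aᵢdᵢ/nᵢ) / Σ(bᵢcᵢ/nᵢ), where nᵢ is the stratum total.
Stratum 1 (Low): n = 395; a·d/n = 44·174/395 = 19.3823; b·c/n = 158·19/395 = 7.6000
Stratum 2 (Middle): n = 400; a·d/n = 111·156/400 = 43.2900; b·c/n = 83·50/400 = 10.3750
Stratum 3 (High): n = 577; a·d/n = 60·207/577 = 21.5251; b·c/n = 283·27/577 = 13.2426
OR_MH = (19.3823 + 43.2900 + 21.5251) / (7.6000 + 10.3750 + 13.2426) = 84.1974 / 31.2176 = 2.69711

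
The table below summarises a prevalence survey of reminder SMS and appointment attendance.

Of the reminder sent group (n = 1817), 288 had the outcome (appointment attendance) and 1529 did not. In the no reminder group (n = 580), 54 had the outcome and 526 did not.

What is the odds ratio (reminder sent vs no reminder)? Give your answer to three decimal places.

1.835

From the description: a = 288, b = 1529, c = 54, d = 526.
OR = (a·d)/(b·c) = (288 × 526) / (1529 × 54) = 151488 / 82566 = 1.83475
The odds of appointment attendance are about 1.83 times as high in the reminder sent group.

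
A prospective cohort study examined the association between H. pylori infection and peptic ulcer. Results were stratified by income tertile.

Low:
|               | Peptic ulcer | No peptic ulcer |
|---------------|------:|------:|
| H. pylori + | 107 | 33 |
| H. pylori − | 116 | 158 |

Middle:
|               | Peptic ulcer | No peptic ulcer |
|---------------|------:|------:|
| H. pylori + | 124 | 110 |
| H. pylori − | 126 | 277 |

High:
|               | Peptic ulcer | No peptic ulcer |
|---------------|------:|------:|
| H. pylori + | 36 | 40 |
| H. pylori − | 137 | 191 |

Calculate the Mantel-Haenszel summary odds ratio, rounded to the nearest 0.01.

OR_MH = Σ(aᵢdᵢ/nᵢ) / Σ(bᵢcᵢ/nᵢ), where nᵢ is the stratum total.
Stratum 1 (Low): n = 414; a·d/n = 107·158/414 = 40.8357; b·c/n = 33·116/414 = 9.2464
Stratum 2 (Middle): n = 637; a·d/n = 124·277/637 = 53.9215; b·c/n = 110·126/637 = 21.7582
Stratum 3 (High): n = 404; a·d/n = 36·191/404 = 17.0198; b·c/n = 40·137/404 = 13.5644
OR_MH = (40.8357 + 53.9215 + 17.0198) / (9.2464 + 21.7582 + 13.5644) = 111.7771 / 44.5690 = 2.50796

2.51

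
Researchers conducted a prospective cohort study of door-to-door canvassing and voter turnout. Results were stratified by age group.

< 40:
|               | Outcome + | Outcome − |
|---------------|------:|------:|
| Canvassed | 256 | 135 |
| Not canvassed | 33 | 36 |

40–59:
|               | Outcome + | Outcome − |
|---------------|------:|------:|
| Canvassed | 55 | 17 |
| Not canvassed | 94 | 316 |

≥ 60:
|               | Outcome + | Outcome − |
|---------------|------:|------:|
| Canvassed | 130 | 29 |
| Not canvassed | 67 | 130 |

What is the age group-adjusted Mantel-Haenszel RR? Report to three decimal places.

2.182

RR_MH = Σ(aᵢ·n₀ᵢ/nᵢ) / Σ(cᵢ·n₁ᵢ/nᵢ), with n₁ᵢ = aᵢ+bᵢ (exposed), n₀ᵢ = cᵢ+dᵢ (unexposed), nᵢ = n₁ᵢ+n₀ᵢ.
Stratum 1 (< 40): n₁ = 391, n₀ = 69, n = 460; a·n₀/n = 256·69/460 = 38.4000; c·n₁/n = 33·391/460 = 28.0500
Stratum 2 (40–59): n₁ = 72, n₀ = 410, n = 482; a·n₀/n = 55·410/482 = 46.7842; c·n₁/n = 94·72/482 = 14.0415
Stratum 3 (≥ 60): n₁ = 159, n₀ = 197, n = 356; a·n₀/n = 130·197/356 = 71.9382; c·n₁/n = 67·159/356 = 29.9242
RR_MH = (38.4000 + 46.7842 + 71.9382) / (28.0500 + 14.0415 + 29.9242) = 157.1224 / 72.0157 = 2.18178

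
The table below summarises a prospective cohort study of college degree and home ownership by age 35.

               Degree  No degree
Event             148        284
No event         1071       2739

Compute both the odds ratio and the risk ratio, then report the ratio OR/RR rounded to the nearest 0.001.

1.031

Reading the table with exposure as columns: a = 148 (Degree, case), b = 1071 (Degree, non-case), c = 284 (No degree, case), d = 2739.
OR = (148·2739)/(1071·284) = 405372/304164 = 1.33274
Risk in exposed = 148/1219 = 0.12141; risk in unexposed = 284/3023 = 0.09395; RR = 1.29234
OR/RR = 1.33274 / 1.29234 = 1.03126
The outcome is not rare, so the OR lies further from 1 than the RR.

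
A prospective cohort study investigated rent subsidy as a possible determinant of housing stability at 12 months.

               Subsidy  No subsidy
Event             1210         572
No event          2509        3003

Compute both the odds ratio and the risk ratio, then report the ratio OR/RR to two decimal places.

Reading the table with exposure as columns: a = 1210 (Subsidy, case), b = 2509 (Subsidy, non-case), c = 572 (No subsidy, case), d = 3003.
OR = (1210·3003)/(2509·572) = 3633630/1435148 = 2.53189
Risk in exposed = 1210/3719 = 0.32536; risk in unexposed = 572/3575 = 0.16000; RR = 2.03348
OR/RR = 2.53189 / 2.03348 = 1.24510
The outcome is not rare, so the OR lies further from 1 than the RR.

1.25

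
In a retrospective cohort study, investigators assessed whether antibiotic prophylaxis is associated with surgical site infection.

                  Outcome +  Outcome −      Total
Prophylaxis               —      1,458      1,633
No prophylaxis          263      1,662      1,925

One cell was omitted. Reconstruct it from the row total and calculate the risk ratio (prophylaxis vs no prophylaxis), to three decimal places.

0.784

The missing cell is in the exposed row: 1633 − 1458 = 175.
So a = 175, b = 1458, c = 263, d = 1662.
RR = [a/(a+b)] / [c/(c+d)] = (175/1633) / (263/1925) = 0.10716/0.13662 = 0.78438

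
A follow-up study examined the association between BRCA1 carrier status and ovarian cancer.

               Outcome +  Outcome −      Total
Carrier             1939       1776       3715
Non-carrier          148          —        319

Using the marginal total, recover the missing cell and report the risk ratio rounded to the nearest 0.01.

1.12

The missing cell is in the unexposed row: 319 − 148 = 171.
So a = 1939, b = 1776, c = 148, d = 171.
RR = [a/(a+b)] / [c/(c+d)] = (1939/3715) / (148/319) = 0.52194/0.46395 = 1.12499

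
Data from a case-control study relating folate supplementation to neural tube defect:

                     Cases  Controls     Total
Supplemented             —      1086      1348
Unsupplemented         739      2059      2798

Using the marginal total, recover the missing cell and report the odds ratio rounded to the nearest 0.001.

0.672

The missing cell is in the exposed row: 1348 − 1086 = 262.
So a = 262, b = 1086, c = 739, d = 2059.
OR = (a·d)/(b·c) = (262 × 2059) / (1086 × 739) = 539458 / 802554 = 0.67218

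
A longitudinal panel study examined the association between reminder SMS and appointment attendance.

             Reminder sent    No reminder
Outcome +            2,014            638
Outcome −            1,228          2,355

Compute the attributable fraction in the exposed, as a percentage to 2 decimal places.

65.69

Reading the table with exposure as columns: a = 2014 (Reminder sent, case), b = 1228 (Reminder sent, non-case), c = 638 (No reminder, case), d = 2355.
Risk in exposed = 2014/3242 = 0.62122; risk in unexposed = 638/2993 = 0.21316.
RR = 0.62122/0.21316 = 2.91429
AR% = (RR − 1)/RR × 100 = (2.91429 − 1)/2.91429 × 100 = 65.6863%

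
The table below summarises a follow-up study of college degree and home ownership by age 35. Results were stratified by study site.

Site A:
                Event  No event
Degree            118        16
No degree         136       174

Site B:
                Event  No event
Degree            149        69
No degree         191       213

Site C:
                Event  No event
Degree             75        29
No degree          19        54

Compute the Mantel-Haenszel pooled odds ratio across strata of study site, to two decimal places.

4.11

OR_MH = Σ(aᵢdᵢ/nᵢ) / Σ(bᵢcᵢ/nᵢ), where nᵢ is the stratum total.
Stratum 1 (Site A): n = 444; a·d/n = 118·174/444 = 46.2432; b·c/n = 16·136/444 = 4.9009
Stratum 2 (Site B): n = 622; a·d/n = 149·213/622 = 51.0241; b·c/n = 69·191/622 = 21.1881
Stratum 3 (Site C): n = 177; a·d/n = 75·54/177 = 22.8814; b·c/n = 29·19/177 = 3.1130
OR_MH = (46.2432 + 51.0241 + 22.8814) / (4.9009 + 21.1881 + 3.1130) = 120.1487 / 29.2020 = 4.11440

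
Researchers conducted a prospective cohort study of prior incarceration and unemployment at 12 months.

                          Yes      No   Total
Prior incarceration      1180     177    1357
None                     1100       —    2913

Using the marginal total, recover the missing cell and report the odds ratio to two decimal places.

The missing cell is in the unexposed row: 2913 − 1100 = 1813.
So a = 1180, b = 177, c = 1100, d = 1813.
OR = (a·d)/(b·c) = (1180 × 1813) / (177 × 1100) = 2139340 / 194700 = 10.98788

10.99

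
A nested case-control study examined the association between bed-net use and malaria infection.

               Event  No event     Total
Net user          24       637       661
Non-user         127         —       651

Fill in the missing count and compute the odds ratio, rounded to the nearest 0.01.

0.16

The missing cell is in the unexposed row: 651 − 127 = 524.
So a = 24, b = 637, c = 127, d = 524.
OR = (a·d)/(b·c) = (24 × 524) / (637 × 127) = 12576 / 80899 = 0.15545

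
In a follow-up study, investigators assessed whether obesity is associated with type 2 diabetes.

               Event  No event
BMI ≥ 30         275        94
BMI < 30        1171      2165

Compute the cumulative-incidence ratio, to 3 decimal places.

2.123

Cells: a = 275, b = 94, c = 1171, d = 2165.
Risk in exposed = 275/369 = 0.74526; risk in unexposed = 1171/3336 = 0.35102.
RR = 0.74526 / 0.35102 = 2.12312
The risk among the exposed is 2.12 times that among the unexposed.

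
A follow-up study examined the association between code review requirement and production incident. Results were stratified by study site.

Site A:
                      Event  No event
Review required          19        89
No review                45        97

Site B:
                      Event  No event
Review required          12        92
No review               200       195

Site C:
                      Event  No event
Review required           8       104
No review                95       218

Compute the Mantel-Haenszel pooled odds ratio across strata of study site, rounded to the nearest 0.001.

OR_MH = Σ(aᵢdᵢ/nᵢ) / Σ(bᵢcᵢ/nᵢ), where nᵢ is the stratum total.
Stratum 1 (Site A): n = 250; a·d/n = 19·97/250 = 7.3720; b·c/n = 89·45/250 = 16.0200
Stratum 2 (Site B): n = 499; a·d/n = 12·195/499 = 4.6894; b·c/n = 92·200/499 = 36.8737
Stratum 3 (Site C): n = 425; a·d/n = 8·218/425 = 4.1035; b·c/n = 104·95/425 = 23.2471
OR_MH = (7.3720 + 4.6894 + 4.1035) / (16.0200 + 36.8737 + 23.2471) = 16.1649 / 76.1408 = 0.21230

0.212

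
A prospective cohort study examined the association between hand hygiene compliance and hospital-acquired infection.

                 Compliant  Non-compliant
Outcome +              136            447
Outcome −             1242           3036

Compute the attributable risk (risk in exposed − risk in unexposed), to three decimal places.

Reading the table with exposure as columns: a = 136 (Compliant, case), b = 1242 (Compliant, non-case), c = 447 (Non-compliant, case), d = 3036.
Risk in exposed = 136/1378 = 0.098694; risk in unexposed = 447/3483 = 0.128338.
Risk difference = 0.098694 − 0.128338 = -0.029644

-0.030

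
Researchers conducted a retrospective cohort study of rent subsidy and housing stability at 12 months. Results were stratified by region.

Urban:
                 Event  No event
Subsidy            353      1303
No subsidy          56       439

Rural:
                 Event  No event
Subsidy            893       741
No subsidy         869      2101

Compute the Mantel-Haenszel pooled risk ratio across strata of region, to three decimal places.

RR_MH = Σ(aᵢ·n₀ᵢ/nᵢ) / Σ(cᵢ·n₁ᵢ/nᵢ), with n₁ᵢ = aᵢ+bᵢ (exposed), n₀ᵢ = cᵢ+dᵢ (unexposed), nᵢ = n₁ᵢ+n₀ᵢ.
Stratum 1 (Urban): n₁ = 1656, n₀ = 495, n = 2151; a·n₀/n = 353·495/2151 = 81.2343; c·n₁/n = 56·1656/2151 = 43.1130
Stratum 2 (Rural): n₁ = 1634, n₀ = 2970, n = 4604; a·n₀/n = 893·2970/4604 = 576.0665; c·n₁/n = 869·1634/4604 = 308.4157
RR_MH = (81.2343 + 576.0665) / (43.1130 + 308.4157) = 657.3008 / 351.5287 = 1.86984

1.870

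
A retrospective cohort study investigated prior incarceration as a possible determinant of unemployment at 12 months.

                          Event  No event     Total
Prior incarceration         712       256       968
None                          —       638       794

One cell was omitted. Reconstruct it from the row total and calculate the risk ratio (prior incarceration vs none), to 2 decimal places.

3.74

The missing cell is in the unexposed row: 794 − 638 = 156.
So a = 712, b = 256, c = 156, d = 638.
RR = [a/(a+b)] / [c/(c+d)] = (712/968) / (156/794) = 0.73554/0.19647 = 3.74370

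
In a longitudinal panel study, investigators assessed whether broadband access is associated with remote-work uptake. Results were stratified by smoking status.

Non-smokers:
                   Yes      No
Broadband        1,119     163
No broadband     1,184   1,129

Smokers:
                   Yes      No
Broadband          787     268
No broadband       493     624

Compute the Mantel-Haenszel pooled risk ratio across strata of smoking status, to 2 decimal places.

RR_MH = Σ(aᵢ·n₀ᵢ/nᵢ) / Σ(cᵢ·n₁ᵢ/nᵢ), with n₁ᵢ = aᵢ+bᵢ (exposed), n₀ᵢ = cᵢ+dᵢ (unexposed), nᵢ = n₁ᵢ+n₀ᵢ.
Stratum 1 (Non-smokers): n₁ = 1282, n₀ = 2313, n = 3595; a·n₀/n = 1119·2313/3595 = 719.9574; c·n₁/n = 1184·1282/3595 = 422.2220
Stratum 2 (Smokers): n₁ = 1055, n₀ = 1117, n = 2172; a·n₀/n = 787·1117/2172 = 404.7325; c·n₁/n = 493·1055/2172 = 239.4636
RR_MH = (719.9574 + 404.7325) / (422.2220 + 239.4636) = 1124.6899 / 661.6856 = 1.69973

1.70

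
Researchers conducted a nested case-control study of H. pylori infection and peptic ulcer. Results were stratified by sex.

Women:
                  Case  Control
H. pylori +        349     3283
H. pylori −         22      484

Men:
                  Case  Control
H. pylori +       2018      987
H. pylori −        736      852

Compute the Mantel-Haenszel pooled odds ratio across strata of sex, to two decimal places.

2.36

OR_MH = Σ(aᵢdᵢ/nᵢ) / Σ(bᵢcᵢ/nᵢ), where nᵢ is the stratum total.
Stratum 1 (Women): n = 4138; a·d/n = 349·484/4138 = 40.8207; b·c/n = 3283·22/4138 = 17.4543
Stratum 2 (Men): n = 4593; a·d/n = 2018·852/4593 = 374.3383; b·c/n = 987·736/4593 = 158.1607
OR_MH = (40.8207 + 374.3383) / (17.4543 + 158.1607) = 415.1590 / 175.6150 = 2.36403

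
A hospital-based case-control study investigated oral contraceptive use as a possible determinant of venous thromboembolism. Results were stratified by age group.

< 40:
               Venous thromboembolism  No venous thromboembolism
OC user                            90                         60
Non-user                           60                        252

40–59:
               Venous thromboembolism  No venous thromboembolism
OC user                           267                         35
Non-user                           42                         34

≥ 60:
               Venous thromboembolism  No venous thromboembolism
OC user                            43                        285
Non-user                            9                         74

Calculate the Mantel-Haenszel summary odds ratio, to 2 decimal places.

OR_MH = Σ(aᵢdᵢ/nᵢ) / Σ(bᵢcᵢ/nᵢ), where nᵢ is the stratum total.
Stratum 1 (< 40): n = 462; a·d/n = 90·252/462 = 49.0909; b·c/n = 60·60/462 = 7.7922
Stratum 2 (40–59): n = 378; a·d/n = 267·34/378 = 24.0159; b·c/n = 35·42/378 = 3.8889
Stratum 3 (≥ 60): n = 411; a·d/n = 43·74/411 = 7.7421; b·c/n = 285·9/411 = 6.2409
OR_MH = (49.0909 + 24.0159 + 7.7421) / (7.7922 + 3.8889 + 6.2409) = 80.8489 / 17.9220 = 4.51116

4.51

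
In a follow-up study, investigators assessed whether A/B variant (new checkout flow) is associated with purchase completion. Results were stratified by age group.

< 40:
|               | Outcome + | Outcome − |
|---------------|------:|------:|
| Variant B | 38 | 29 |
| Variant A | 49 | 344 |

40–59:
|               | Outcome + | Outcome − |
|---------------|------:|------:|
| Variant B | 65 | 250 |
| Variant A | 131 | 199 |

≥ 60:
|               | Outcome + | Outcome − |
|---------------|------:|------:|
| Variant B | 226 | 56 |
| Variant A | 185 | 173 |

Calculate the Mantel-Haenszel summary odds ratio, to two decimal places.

1.56

OR_MH = Σ(aᵢdᵢ/nᵢ) / Σ(bᵢcᵢ/nᵢ), where nᵢ is the stratum total.
Stratum 1 (< 40): n = 460; a·d/n = 38·344/460 = 28.4174; b·c/n = 29·49/460 = 3.0891
Stratum 2 (40–59): n = 645; a·d/n = 65·199/645 = 20.0543; b·c/n = 250·131/645 = 50.7752
Stratum 3 (≥ 60): n = 640; a·d/n = 226·173/640 = 61.0906; b·c/n = 56·185/640 = 16.1875
OR_MH = (28.4174 + 20.0543 + 61.0906) / (3.0891 + 50.7752 + 16.1875) = 109.5623 / 70.0518 = 1.56402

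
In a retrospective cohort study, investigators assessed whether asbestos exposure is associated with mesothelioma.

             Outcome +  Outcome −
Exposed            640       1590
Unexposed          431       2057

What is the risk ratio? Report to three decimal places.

Cells: a = 640, b = 1590, c = 431, d = 2057.
Risk in exposed = 640/2230 = 0.28700; risk in unexposed = 431/2488 = 0.17323.
RR = 0.28700 / 0.17323 = 1.65672
The risk among the exposed is 1.66 times that among the unexposed.

1.657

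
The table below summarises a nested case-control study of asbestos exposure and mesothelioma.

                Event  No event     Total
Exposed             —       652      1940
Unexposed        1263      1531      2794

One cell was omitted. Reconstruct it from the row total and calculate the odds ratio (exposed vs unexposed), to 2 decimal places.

2.39

The missing cell is in the exposed row: 1940 − 652 = 1288.
So a = 1288, b = 652, c = 1263, d = 1531.
OR = (a·d)/(b·c) = (1288 × 1531) / (652 × 1263) = 1971928 / 823476 = 2.39464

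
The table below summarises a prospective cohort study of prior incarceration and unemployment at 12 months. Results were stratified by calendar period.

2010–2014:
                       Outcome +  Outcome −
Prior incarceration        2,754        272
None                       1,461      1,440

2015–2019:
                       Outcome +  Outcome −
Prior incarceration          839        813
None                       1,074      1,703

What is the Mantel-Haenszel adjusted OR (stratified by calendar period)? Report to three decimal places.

3.754

OR_MH = Σ(aᵢdᵢ/nᵢ) / Σ(bᵢcᵢ/nᵢ), where nᵢ is the stratum total.
Stratum 1 (2010–2014): n = 5927; a·d/n = 2754·1440/5927 = 669.1007; b·c/n = 272·1461/5927 = 67.0477
Stratum 2 (2015–2019): n = 4429; a·d/n = 839·1703/4429 = 322.6049; b·c/n = 813·1074/4429 = 197.1465
OR_MH = (669.1007 + 322.6049) / (67.0477 + 197.1465) = 991.7056 / 264.1943 = 3.75370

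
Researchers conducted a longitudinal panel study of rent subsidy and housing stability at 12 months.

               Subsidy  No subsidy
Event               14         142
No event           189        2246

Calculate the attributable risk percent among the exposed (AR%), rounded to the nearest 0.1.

Reading the table with exposure as columns: a = 14 (Subsidy, case), b = 189 (Subsidy, non-case), c = 142 (No subsidy, case), d = 2246.
Risk in exposed = 14/203 = 0.06897; risk in unexposed = 142/2388 = 0.05946.
RR = 0.06897/0.05946 = 1.15979
AR% = (RR − 1)/RR × 100 = (1.15979 − 1)/1.15979 × 100 = 13.7772%

13.8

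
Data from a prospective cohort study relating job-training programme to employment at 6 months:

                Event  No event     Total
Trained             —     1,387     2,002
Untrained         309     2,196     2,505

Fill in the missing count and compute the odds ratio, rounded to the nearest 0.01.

The missing cell is in the exposed row: 2002 − 1387 = 615.
So a = 615, b = 1387, c = 309, d = 2196.
OR = (a·d)/(b·c) = (615 × 2196) / (1387 × 309) = 1350540 / 428583 = 3.15117

3.15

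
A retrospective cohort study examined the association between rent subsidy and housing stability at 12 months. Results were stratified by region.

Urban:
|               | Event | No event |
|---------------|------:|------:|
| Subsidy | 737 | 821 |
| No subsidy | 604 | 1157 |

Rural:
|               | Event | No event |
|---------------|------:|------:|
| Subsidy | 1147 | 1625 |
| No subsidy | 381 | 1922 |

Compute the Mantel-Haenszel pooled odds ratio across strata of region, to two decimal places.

OR_MH = Σ(aᵢdᵢ/nᵢ) / Σ(bᵢcᵢ/nᵢ), where nᵢ is the stratum total.
Stratum 1 (Urban): n = 3319; a·d/n = 737·1157/3319 = 256.9174; b·c/n = 821·604/3319 = 149.4077
Stratum 2 (Rural): n = 5075; a·d/n = 1147·1922/5075 = 434.3909; b·c/n = 1625·381/5075 = 121.9951
OR_MH = (256.9174 + 434.3909) / (149.4077 + 121.9951) = 691.3084 / 271.4027 = 2.54717

2.55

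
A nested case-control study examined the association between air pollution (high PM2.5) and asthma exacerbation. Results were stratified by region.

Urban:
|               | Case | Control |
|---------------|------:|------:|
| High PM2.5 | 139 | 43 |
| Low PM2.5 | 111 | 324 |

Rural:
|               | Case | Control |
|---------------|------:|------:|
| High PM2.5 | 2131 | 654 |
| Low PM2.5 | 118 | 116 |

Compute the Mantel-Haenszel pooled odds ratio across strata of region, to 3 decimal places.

OR_MH = Σ(aᵢdᵢ/nᵢ) / Σ(bᵢcᵢ/nᵢ), where nᵢ is the stratum total.
Stratum 1 (Urban): n = 617; a·d/n = 139·324/617 = 72.9919; b·c/n = 43·111/617 = 7.7358
Stratum 2 (Rural): n = 3019; a·d/n = 2131·116/3019 = 81.8801; b·c/n = 654·118/3019 = 25.5621
OR_MH = (72.9919 + 81.8801) / (7.7358 + 25.5621) = 154.8720 / 33.2979 = 4.65110

4.651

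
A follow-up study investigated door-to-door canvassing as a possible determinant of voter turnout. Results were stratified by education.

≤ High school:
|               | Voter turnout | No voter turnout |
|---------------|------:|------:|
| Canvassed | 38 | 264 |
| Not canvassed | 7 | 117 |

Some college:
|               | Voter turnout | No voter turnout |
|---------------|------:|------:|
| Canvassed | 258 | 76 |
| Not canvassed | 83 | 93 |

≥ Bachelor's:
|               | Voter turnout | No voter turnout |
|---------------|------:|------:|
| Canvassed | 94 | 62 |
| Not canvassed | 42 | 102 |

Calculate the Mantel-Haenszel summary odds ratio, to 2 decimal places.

OR_MH = Σ(aᵢdᵢ/nᵢ) / Σ(bᵢcᵢ/nᵢ), where nᵢ is the stratum total.
Stratum 1 (≤ High school): n = 426; a·d/n = 38·117/426 = 10.4366; b·c/n = 264·7/426 = 4.3380
Stratum 2 (Some college): n = 510; a·d/n = 258·93/510 = 47.0471; b·c/n = 76·83/510 = 12.3686
Stratum 3 (≥ Bachelor's): n = 300; a·d/n = 94·102/300 = 31.9600; b·c/n = 62·42/300 = 8.6800
OR_MH = (10.4366 + 47.0471 + 31.9600) / (4.3380 + 12.3686 + 8.6800) = 89.4437 / 25.3867 = 3.52326

3.52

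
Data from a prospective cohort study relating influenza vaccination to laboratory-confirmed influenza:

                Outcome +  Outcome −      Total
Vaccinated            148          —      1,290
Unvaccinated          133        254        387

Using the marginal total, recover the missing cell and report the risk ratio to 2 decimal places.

The missing cell is in the exposed row: 1290 − 148 = 1142.
So a = 148, b = 1142, c = 133, d = 254.
RR = [a/(a+b)] / [c/(c+d)] = (148/1290) / (133/387) = 0.11473/0.34367 = 0.33383

0.33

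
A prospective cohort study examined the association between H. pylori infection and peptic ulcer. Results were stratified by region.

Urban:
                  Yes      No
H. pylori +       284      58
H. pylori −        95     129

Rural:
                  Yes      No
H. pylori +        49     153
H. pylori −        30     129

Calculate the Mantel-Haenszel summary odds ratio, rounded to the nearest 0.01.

OR_MH = Σ(aᵢdᵢ/nᵢ) / Σ(bᵢcᵢ/nᵢ), where nᵢ is the stratum total.
Stratum 1 (Urban): n = 566; a·d/n = 284·129/566 = 64.7279; b·c/n = 58·95/566 = 9.7350
Stratum 2 (Rural): n = 361; a·d/n = 49·129/361 = 17.5097; b·c/n = 153·30/361 = 12.7147
OR_MH = (64.7279 + 17.5097) / (9.7350 + 12.7147) = 82.2376 / 22.4497 = 3.66320

3.66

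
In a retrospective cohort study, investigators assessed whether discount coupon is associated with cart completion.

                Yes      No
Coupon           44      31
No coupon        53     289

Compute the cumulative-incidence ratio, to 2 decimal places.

Cells: a = 44, b = 31, c = 53, d = 289.
Risk in exposed = 44/75 = 0.58667; risk in unexposed = 53/342 = 0.15497.
RR = 0.58667 / 0.15497 = 3.78566
The risk among the exposed is 3.79 times that among the unexposed.

3.79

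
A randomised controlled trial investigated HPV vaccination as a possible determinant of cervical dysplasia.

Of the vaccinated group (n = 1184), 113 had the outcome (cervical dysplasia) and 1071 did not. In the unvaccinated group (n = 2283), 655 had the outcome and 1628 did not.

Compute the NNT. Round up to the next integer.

6

Risk in treated group = 113/1184 = 0.09544; risk in control = 655/2283 = 0.28690.
Absolute risk reduction = 0.28690 − 0.09544 = 0.19146
NNT = 1 / ARR = 1 / 0.19146 = 5.223 → round up → 6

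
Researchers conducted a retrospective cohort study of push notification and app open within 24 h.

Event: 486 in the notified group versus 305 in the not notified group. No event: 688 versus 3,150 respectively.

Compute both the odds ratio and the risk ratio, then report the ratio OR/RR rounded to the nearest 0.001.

1.556

From the description: a = 486, b = 688, c = 305, d = 3150.
OR = (486·3150)/(688·305) = 1530900/209840 = 7.29556
Risk in exposed = 486/1174 = 0.41397; risk in unexposed = 305/3455 = 0.08828; RR = 4.68939
OR/RR = 7.29556 / 4.68939 = 1.55576
The outcome is not rare, so the OR lies further from 1 than the RR.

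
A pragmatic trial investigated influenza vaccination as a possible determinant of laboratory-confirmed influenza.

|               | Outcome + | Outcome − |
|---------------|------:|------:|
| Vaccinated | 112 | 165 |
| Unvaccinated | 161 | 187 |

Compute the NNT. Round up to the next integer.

Risk in treated group = 112/277 = 0.40433; risk in control = 161/348 = 0.46264.
Absolute risk reduction = 0.46264 − 0.40433 = 0.05831
NNT = 1 / ARR = 1 / 0.05831 = 17.149 → round up → 18

18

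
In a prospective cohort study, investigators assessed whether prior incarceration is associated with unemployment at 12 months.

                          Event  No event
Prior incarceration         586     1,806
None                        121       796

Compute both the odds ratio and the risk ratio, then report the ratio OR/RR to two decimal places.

Cells: a = 586, b = 1806, c = 121, d = 796.
OR = (586·796)/(1806·121) = 466456/218526 = 2.13456
Risk in exposed = 586/2392 = 0.24498; risk in unexposed = 121/917 = 0.13195; RR = 1.85661
OR/RR = 2.13456 / 1.85661 = 1.14971
The outcome is not rare, so the OR lies further from 1 than the RR.

1.15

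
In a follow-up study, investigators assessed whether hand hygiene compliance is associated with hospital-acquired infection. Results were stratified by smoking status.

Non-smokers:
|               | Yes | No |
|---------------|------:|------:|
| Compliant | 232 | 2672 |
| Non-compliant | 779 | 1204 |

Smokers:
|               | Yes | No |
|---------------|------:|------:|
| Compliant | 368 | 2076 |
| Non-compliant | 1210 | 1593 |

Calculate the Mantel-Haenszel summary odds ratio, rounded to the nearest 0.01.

OR_MH = Σ(aᵢdᵢ/nᵢ) / Σ(bᵢcᵢ/nᵢ), where nᵢ is the stratum total.
Stratum 1 (Non-smokers): n = 4887; a·d/n = 232·1204/4887 = 57.1574; b·c/n = 2672·779/4887 = 425.9235
Stratum 2 (Smokers): n = 5247; a·d/n = 368·1593/5247 = 111.7256; b·c/n = 2076·1210/5247 = 478.7421
OR_MH = (57.1574 + 111.7256) / (425.9235 + 478.7421) = 168.8829 / 904.6656 = 0.18668

0.19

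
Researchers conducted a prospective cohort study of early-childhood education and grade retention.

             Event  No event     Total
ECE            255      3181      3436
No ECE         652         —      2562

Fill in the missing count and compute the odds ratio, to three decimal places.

The missing cell is in the unexposed row: 2562 − 652 = 1910.
So a = 255, b = 3181, c = 652, d = 1910.
OR = (a·d)/(b·c) = (255 × 1910) / (3181 × 652) = 487050 / 2074012 = 0.23483

0.235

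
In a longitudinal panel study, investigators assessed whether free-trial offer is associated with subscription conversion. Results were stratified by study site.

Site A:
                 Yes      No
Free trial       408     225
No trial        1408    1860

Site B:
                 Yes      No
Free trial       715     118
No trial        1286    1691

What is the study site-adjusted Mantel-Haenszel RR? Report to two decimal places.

RR_MH = Σ(aᵢ·n₀ᵢ/nᵢ) / Σ(cᵢ·n₁ᵢ/nᵢ), with n₁ᵢ = aᵢ+bᵢ (exposed), n₀ᵢ = cᵢ+dᵢ (unexposed), nᵢ = n₁ᵢ+n₀ᵢ.
Stratum 1 (Site A): n₁ = 633, n₀ = 3268, n = 3901; a·n₀/n = 408·3268/3901 = 341.7954; c·n₁/n = 1408·633/3901 = 228.4706
Stratum 2 (Site B): n₁ = 833, n₀ = 2977, n = 3810; a·n₀/n = 715·2977/3810 = 558.6759; c·n₁/n = 1286·833/3810 = 281.1648
RR_MH = (341.7954 + 558.6759) / (228.4706 + 281.1648) = 900.4713 / 509.6355 = 1.76689

1.77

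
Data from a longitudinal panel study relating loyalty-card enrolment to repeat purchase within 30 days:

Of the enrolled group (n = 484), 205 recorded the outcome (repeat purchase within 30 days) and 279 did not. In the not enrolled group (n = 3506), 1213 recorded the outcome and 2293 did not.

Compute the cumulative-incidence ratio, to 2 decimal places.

From the description: a = 205, b = 279, c = 1213, d = 2293.
Risk in exposed = 205/484 = 0.42355; risk in unexposed = 1213/3506 = 0.34598.
RR = 0.42355 / 0.34598 = 1.22422
The risk among the exposed is 1.22 times that among the unexposed.

1.22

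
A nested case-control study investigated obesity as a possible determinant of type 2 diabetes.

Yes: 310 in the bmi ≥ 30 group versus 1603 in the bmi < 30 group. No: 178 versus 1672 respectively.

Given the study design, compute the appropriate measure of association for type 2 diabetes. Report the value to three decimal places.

1.817

From the description: a = 310, b = 178, c = 1603, d = 1672.
This is a nested case-control study: participants were sampled on outcome status, so risks in the source population cannot be estimated directly — relative risk is not valid here. The odds ratio is the appropriate measure.
OR = (a·d)/(b·c) = (310 × 1672) / (178 × 1603) = 518320 / 285334 = 1.81654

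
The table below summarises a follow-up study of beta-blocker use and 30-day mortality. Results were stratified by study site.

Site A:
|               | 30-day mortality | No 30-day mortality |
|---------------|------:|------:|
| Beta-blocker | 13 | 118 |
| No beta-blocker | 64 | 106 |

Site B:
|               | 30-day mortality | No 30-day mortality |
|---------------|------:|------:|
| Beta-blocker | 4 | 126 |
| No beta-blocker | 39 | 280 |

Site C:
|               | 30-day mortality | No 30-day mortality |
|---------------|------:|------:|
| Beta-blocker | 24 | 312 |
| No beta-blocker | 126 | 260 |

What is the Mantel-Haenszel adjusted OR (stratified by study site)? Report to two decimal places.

OR_MH = Σ(aᵢdᵢ/nᵢ) / Σ(bᵢcᵢ/nᵢ), where nᵢ is the stratum total.
Stratum 1 (Site A): n = 301; a·d/n = 13·106/301 = 4.5781; b·c/n = 118·64/301 = 25.0897
Stratum 2 (Site B): n = 449; a·d/n = 4·280/449 = 2.4944; b·c/n = 126·39/449 = 10.9443
Stratum 3 (Site C): n = 722; a·d/n = 24·260/722 = 8.6427; b·c/n = 312·126/722 = 54.4488
OR_MH = (4.5781 + 2.4944 + 8.6427) / (25.0897 + 10.9443 + 54.4488) = 15.7152 / 90.4828 = 0.17368

0.17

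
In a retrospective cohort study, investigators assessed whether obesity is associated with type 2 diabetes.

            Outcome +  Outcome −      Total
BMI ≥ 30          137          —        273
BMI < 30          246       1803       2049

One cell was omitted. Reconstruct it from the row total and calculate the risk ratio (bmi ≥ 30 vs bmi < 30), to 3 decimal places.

4.180

The missing cell is in the exposed row: 273 − 137 = 136.
So a = 137, b = 136, c = 246, d = 1803.
RR = [a/(a+b)] / [c/(c+d)] = (137/273) / (246/2049) = 0.50183/0.12006 = 4.17989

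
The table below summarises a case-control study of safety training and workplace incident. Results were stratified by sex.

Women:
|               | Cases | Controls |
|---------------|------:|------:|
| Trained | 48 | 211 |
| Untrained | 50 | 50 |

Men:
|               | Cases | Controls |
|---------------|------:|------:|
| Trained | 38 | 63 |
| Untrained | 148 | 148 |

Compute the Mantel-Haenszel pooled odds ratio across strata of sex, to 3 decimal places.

OR_MH = Σ(aᵢdᵢ/nᵢ) / Σ(bᵢcᵢ/nᵢ), where nᵢ is the stratum total.
Stratum 1 (Women): n = 359; a·d/n = 48·50/359 = 6.6852; b·c/n = 211·50/359 = 29.3872
Stratum 2 (Men): n = 397; a·d/n = 38·148/397 = 14.1662; b·c/n = 63·148/397 = 23.4861
OR_MH = (6.6852 + 14.1662) / (29.3872 + 23.4861) = 20.8515 / 52.8733 = 0.39437

0.394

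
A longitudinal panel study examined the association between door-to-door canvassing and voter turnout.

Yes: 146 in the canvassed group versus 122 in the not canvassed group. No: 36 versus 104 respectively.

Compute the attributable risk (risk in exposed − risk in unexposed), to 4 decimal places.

0.2624

From the description: a = 146, b = 36, c = 122, d = 104.
Risk in exposed = 146/182 = 0.802198; risk in unexposed = 122/226 = 0.539823.
Risk difference = 0.802198 − 0.539823 = 0.262375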